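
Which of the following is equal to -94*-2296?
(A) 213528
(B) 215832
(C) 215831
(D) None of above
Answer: D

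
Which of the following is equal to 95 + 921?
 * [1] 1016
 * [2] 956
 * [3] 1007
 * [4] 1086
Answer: 1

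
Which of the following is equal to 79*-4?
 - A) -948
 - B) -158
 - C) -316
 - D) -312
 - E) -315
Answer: C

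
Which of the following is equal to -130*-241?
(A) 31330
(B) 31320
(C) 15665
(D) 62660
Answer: A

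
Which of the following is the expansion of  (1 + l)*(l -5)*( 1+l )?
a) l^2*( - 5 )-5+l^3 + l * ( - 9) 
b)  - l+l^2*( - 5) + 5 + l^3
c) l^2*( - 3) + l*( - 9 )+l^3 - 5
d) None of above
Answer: c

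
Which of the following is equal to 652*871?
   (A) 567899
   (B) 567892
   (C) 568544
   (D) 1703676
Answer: B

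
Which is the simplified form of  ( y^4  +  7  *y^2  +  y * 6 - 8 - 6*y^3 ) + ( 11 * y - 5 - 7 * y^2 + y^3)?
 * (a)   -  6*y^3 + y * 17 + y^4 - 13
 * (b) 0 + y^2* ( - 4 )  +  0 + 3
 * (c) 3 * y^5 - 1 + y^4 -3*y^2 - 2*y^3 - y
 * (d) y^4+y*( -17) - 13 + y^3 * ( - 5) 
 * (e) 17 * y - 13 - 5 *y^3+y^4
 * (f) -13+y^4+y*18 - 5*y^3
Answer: e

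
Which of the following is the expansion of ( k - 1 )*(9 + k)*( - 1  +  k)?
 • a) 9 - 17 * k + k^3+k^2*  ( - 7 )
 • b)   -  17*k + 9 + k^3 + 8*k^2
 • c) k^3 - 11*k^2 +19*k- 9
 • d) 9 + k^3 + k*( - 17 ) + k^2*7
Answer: d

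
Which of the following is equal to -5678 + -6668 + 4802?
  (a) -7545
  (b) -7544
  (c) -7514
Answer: b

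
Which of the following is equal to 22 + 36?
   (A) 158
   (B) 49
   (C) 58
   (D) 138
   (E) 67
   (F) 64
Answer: C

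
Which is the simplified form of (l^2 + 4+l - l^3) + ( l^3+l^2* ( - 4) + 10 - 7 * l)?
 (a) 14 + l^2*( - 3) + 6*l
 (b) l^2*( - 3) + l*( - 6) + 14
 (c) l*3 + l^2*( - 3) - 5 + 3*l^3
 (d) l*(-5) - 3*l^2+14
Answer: b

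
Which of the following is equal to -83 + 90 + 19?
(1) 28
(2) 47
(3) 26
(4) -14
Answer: 3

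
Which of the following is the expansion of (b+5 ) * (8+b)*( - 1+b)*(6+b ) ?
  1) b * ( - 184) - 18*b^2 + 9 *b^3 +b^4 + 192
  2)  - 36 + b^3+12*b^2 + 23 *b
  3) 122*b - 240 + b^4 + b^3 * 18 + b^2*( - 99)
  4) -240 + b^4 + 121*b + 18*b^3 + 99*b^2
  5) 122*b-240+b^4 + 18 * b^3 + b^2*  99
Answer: 5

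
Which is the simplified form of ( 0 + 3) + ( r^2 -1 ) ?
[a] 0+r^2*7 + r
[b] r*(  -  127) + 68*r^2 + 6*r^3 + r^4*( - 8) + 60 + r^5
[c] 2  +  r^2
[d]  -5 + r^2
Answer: c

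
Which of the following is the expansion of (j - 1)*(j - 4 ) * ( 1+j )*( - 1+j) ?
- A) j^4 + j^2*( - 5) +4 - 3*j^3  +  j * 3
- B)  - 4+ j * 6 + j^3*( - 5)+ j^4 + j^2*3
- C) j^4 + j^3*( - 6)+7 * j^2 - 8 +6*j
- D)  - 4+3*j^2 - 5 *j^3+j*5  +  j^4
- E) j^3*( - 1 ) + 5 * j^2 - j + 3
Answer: D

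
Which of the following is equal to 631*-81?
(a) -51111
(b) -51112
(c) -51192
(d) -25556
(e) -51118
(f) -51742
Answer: a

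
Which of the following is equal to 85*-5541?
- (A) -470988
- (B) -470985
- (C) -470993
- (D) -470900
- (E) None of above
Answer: B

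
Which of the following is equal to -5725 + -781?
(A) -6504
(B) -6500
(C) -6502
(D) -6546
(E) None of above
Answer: E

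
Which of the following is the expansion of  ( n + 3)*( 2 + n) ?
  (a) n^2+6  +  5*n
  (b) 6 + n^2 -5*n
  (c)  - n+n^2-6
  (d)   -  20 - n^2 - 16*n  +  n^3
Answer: a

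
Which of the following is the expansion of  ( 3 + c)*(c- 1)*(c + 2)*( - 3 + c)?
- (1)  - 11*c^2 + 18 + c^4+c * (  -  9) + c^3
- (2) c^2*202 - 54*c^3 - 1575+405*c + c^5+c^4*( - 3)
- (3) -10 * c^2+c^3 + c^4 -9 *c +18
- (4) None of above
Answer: 1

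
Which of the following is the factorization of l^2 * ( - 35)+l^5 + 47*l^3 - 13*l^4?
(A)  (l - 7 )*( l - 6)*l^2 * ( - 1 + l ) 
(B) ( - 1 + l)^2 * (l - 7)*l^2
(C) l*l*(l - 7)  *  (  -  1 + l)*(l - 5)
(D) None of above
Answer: C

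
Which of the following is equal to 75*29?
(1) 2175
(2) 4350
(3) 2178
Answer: 1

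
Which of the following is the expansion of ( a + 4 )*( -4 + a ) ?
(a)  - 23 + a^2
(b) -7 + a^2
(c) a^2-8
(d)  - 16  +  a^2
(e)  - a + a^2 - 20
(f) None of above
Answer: d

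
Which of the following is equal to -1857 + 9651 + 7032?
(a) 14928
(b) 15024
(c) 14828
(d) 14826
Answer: d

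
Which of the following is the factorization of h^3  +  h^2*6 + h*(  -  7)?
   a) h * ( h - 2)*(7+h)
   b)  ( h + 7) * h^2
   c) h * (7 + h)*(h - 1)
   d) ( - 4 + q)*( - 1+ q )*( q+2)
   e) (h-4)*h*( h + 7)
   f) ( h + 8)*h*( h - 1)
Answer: c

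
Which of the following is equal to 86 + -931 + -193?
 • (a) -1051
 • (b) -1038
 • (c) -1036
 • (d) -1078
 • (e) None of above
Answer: b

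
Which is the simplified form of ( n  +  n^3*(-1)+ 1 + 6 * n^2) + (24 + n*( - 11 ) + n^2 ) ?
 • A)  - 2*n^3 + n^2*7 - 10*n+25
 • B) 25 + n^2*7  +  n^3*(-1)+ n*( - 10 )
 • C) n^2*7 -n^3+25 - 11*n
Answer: B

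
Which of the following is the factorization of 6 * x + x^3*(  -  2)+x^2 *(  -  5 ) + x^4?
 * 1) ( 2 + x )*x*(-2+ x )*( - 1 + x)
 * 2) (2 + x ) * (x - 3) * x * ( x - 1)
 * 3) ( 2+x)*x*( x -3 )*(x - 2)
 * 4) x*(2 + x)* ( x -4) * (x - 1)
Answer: 2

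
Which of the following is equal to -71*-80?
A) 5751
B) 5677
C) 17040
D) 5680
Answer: D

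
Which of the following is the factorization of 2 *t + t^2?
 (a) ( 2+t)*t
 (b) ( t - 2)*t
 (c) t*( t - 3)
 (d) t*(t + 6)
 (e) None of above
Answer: a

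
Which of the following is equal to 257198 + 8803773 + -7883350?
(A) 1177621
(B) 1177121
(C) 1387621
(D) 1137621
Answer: A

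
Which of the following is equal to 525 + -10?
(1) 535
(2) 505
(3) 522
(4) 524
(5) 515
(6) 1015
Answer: 5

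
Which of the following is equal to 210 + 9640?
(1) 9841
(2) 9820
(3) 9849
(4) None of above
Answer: 4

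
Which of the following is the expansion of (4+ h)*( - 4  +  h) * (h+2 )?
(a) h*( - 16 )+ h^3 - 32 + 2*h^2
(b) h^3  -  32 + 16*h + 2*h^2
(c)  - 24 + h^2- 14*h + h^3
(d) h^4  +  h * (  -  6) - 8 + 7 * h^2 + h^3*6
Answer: a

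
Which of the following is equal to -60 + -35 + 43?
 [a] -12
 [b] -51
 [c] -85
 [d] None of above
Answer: d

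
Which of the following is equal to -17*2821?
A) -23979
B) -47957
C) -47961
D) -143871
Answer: B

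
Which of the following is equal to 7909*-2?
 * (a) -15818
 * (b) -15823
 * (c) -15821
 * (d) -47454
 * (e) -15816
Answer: a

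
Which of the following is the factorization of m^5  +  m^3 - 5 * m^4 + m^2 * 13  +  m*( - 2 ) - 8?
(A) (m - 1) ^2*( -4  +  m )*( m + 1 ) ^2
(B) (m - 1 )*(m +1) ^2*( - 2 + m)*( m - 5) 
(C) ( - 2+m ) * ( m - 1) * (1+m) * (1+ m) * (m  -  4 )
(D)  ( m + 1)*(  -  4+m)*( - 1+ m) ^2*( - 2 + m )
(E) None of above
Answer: C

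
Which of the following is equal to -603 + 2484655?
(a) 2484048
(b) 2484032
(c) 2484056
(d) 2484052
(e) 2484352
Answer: d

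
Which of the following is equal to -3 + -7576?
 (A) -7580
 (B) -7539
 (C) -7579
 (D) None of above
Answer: C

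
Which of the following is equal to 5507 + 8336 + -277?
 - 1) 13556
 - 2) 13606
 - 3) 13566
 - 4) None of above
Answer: 3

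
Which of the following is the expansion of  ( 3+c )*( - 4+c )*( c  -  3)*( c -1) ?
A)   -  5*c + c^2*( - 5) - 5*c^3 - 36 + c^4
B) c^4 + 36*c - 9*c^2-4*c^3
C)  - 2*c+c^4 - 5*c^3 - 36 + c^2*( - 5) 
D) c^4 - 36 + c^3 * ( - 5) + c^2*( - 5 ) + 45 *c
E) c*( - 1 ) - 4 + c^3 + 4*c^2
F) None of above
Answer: D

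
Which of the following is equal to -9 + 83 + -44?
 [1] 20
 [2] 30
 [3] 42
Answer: 2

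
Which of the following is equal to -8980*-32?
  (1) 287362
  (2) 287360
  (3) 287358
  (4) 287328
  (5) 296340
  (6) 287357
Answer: 2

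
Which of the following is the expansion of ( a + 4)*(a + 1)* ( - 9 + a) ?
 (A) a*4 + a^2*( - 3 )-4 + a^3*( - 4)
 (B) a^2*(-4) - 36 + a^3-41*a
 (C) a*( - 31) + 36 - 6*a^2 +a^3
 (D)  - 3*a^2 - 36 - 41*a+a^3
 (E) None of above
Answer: B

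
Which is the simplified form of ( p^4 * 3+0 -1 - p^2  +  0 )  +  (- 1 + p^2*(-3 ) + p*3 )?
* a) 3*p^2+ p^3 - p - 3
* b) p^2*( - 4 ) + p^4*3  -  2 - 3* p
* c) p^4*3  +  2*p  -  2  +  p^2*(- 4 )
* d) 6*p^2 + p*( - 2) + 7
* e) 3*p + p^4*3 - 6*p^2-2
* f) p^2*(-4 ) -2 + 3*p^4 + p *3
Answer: f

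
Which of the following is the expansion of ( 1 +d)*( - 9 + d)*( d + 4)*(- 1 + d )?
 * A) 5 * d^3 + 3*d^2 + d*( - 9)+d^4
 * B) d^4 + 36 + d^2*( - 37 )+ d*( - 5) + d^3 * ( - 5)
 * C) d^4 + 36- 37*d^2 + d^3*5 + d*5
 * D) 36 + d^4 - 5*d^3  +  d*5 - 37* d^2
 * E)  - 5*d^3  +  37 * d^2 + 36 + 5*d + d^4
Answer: D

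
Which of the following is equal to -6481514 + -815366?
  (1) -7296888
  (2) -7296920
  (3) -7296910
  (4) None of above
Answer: 4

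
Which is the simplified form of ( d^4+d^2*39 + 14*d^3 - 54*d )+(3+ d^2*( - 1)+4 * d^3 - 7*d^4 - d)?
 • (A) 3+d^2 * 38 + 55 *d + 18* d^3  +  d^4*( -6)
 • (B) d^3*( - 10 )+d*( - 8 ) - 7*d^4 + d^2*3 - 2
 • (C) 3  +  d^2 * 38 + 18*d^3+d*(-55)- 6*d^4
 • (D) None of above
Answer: C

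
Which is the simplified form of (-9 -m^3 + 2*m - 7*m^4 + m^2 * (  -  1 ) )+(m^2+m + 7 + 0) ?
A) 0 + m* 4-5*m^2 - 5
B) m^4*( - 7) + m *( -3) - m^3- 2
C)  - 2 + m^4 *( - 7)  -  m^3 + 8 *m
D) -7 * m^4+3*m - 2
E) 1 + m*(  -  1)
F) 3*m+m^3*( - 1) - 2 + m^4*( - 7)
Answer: F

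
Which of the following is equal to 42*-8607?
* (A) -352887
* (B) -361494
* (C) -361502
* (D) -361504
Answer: B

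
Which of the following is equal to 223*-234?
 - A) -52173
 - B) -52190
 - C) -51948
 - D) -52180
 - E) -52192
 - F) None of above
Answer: F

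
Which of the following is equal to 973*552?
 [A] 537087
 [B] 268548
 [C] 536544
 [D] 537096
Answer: D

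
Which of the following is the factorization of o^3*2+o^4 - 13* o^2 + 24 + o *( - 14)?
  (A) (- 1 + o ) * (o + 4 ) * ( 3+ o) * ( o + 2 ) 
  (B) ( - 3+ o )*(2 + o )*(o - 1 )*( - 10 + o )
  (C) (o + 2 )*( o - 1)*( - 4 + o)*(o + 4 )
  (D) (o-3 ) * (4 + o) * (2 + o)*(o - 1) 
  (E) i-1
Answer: D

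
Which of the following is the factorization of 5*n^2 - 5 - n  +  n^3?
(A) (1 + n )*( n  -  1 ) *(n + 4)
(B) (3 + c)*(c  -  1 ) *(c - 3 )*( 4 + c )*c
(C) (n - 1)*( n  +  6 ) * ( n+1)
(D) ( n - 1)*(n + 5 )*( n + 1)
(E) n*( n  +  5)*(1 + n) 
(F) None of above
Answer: D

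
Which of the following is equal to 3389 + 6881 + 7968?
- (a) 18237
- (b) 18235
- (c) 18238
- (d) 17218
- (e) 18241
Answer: c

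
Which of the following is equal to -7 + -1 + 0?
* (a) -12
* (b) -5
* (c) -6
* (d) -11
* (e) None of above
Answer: e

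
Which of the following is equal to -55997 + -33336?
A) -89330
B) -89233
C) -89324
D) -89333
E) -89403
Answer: D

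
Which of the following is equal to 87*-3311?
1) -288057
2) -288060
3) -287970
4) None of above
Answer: 1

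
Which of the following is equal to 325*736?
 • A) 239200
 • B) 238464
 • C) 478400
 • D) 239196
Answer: A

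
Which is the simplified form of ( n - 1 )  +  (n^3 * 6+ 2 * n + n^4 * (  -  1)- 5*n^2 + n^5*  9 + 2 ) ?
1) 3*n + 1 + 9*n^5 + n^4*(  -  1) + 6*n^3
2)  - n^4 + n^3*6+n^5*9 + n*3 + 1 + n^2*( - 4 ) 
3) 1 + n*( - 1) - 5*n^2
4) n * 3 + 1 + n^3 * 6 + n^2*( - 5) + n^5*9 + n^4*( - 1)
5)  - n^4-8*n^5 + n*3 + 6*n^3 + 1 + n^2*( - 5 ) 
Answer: 4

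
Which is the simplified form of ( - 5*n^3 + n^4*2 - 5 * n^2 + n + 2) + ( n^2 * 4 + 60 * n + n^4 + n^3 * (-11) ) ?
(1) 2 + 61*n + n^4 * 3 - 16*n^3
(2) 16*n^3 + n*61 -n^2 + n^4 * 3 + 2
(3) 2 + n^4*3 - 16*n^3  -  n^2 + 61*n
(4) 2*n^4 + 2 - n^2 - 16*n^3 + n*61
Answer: 3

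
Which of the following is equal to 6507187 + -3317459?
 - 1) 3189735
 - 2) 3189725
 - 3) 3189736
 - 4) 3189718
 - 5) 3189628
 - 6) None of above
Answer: 6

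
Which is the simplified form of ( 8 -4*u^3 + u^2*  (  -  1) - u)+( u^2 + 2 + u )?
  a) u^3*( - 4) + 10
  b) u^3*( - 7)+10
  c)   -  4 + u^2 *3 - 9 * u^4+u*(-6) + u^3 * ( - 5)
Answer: a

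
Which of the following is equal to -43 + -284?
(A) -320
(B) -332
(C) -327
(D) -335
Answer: C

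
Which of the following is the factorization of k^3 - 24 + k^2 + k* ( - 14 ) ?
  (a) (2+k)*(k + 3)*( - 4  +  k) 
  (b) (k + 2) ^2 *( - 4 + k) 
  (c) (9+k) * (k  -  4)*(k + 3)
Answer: a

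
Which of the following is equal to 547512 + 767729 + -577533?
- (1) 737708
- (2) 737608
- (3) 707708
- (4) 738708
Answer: 1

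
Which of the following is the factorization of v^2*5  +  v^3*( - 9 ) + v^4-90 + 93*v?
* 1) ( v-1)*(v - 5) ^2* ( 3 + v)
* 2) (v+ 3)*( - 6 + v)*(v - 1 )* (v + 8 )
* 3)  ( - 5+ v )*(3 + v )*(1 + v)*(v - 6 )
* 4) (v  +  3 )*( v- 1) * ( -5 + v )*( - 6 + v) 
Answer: 4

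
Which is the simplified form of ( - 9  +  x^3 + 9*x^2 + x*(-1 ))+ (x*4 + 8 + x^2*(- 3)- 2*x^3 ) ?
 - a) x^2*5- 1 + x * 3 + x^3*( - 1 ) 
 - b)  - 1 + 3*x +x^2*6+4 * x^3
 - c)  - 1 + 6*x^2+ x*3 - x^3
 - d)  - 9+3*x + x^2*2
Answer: c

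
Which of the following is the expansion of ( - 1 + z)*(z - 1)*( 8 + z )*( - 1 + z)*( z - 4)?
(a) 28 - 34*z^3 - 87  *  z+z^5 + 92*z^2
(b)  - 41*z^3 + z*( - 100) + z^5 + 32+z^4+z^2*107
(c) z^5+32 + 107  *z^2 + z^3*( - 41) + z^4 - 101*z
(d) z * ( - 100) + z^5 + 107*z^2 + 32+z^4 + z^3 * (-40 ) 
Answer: b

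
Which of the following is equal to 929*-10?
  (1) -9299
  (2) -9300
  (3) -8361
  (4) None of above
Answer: 4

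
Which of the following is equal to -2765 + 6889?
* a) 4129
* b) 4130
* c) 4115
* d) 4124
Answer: d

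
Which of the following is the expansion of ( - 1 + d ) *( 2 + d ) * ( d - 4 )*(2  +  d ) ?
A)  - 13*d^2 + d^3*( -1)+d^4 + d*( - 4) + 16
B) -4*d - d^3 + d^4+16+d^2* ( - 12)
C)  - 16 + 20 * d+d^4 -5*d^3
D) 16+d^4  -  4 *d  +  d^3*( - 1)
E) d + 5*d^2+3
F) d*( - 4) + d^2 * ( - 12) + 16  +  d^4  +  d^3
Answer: B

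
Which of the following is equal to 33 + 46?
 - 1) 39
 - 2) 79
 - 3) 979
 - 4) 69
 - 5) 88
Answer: 2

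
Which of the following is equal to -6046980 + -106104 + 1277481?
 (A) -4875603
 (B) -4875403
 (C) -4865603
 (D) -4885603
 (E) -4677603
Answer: A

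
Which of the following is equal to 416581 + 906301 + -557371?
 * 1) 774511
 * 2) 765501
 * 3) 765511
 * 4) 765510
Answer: 3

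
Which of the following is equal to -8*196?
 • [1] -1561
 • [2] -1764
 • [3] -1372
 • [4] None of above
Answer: 4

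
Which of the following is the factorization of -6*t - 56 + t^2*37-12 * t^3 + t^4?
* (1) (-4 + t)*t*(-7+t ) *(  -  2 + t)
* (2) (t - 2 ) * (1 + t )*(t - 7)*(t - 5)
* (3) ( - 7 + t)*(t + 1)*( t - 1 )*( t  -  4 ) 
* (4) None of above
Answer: 4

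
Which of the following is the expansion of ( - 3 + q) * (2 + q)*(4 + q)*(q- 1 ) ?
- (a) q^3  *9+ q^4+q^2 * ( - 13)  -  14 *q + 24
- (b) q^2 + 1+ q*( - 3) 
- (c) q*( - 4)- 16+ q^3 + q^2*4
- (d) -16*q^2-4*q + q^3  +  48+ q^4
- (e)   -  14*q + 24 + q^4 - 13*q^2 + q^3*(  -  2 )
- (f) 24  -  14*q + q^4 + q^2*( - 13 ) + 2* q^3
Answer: f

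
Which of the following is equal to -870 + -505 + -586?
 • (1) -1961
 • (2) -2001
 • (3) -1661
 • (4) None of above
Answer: 1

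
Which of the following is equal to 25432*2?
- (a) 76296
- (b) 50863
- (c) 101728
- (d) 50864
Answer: d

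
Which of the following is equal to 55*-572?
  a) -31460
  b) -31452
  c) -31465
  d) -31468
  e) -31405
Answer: a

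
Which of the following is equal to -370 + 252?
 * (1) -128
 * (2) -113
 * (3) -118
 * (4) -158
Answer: 3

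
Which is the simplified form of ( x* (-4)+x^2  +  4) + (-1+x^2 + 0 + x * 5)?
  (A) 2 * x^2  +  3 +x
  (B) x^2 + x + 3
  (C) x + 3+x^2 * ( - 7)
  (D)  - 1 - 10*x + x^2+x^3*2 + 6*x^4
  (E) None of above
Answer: A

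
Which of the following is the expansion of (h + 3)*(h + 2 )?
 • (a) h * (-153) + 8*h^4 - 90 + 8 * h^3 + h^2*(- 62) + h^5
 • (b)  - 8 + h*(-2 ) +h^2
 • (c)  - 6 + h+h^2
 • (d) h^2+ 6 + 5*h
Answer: d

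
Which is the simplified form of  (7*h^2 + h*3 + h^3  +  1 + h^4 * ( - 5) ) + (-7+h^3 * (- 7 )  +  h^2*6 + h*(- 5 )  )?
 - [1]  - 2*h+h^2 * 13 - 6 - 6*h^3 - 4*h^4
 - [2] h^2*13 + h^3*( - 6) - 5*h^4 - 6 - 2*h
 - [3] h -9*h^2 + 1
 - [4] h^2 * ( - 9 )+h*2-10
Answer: 2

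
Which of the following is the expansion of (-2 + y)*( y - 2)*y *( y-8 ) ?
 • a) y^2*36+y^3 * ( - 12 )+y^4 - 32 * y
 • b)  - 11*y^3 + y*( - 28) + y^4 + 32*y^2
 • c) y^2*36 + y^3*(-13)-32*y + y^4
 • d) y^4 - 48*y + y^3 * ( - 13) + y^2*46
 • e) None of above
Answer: a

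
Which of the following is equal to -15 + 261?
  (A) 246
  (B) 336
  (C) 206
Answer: A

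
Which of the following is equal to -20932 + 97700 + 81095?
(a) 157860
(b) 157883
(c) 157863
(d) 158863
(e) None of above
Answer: c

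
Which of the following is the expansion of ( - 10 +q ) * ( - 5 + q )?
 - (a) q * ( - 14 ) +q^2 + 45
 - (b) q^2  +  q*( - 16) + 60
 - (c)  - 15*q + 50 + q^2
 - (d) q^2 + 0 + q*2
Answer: c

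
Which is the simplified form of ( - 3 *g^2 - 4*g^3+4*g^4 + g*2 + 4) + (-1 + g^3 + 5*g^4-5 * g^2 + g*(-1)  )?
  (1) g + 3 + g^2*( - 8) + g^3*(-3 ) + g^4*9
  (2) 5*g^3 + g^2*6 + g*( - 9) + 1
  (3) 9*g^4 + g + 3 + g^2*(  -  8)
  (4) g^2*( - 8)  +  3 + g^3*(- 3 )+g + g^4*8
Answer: 1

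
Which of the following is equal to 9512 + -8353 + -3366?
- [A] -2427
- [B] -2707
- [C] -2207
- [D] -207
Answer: C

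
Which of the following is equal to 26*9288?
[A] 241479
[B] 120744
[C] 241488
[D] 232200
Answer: C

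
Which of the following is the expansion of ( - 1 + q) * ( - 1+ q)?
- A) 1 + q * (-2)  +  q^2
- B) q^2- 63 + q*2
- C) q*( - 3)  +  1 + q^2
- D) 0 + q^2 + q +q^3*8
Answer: A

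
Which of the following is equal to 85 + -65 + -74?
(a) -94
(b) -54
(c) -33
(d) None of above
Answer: b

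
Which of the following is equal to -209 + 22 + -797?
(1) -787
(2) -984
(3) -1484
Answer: 2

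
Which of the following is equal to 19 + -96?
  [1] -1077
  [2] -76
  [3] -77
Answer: 3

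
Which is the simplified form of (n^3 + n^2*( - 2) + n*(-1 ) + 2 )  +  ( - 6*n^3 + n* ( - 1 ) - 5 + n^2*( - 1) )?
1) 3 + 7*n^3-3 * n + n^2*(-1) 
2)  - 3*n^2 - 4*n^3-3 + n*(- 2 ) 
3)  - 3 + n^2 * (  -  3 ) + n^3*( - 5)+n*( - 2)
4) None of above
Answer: 3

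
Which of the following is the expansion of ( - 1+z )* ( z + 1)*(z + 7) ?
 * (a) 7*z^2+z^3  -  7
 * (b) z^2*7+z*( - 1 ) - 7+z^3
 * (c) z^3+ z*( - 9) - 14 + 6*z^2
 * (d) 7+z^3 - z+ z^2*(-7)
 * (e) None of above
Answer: b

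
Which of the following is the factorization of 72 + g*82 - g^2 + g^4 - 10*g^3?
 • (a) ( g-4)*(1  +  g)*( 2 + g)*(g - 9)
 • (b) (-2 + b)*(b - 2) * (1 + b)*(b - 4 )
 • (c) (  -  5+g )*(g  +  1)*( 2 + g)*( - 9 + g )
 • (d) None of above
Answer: a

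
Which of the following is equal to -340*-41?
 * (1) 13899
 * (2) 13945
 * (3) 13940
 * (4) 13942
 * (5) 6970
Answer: 3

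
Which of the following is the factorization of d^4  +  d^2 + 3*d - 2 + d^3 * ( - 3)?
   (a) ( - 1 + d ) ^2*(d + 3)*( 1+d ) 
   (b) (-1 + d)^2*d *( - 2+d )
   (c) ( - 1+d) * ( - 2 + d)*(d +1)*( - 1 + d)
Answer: c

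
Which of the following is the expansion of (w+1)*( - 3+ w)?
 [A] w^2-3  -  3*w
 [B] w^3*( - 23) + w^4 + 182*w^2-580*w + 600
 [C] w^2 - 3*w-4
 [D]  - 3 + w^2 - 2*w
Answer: D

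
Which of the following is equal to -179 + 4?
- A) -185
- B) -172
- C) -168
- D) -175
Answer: D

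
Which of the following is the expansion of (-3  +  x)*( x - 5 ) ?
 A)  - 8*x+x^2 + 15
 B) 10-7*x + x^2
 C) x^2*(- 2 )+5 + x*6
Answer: A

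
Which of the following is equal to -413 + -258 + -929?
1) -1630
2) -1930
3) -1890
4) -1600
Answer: 4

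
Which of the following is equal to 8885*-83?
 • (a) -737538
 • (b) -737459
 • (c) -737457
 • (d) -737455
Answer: d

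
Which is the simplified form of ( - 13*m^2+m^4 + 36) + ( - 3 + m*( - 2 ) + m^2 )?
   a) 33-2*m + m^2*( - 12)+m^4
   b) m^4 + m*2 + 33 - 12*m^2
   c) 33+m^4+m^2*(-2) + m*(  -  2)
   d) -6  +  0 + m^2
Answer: a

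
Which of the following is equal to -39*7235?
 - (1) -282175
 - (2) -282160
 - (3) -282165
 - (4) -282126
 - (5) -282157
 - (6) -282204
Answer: 3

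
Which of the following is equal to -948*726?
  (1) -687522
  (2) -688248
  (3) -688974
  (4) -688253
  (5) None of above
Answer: 2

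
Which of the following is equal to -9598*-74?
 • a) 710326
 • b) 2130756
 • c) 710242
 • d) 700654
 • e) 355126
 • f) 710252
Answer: f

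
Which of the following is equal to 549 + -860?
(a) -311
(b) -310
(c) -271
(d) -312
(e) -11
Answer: a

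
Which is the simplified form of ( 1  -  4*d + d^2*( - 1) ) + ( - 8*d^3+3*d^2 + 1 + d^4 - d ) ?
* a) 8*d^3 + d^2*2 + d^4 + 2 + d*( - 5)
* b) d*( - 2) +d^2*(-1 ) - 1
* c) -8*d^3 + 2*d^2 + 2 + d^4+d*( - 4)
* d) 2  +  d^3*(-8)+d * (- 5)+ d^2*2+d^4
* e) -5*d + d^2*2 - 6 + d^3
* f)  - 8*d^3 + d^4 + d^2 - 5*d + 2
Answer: d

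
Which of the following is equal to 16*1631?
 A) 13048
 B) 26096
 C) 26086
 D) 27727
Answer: B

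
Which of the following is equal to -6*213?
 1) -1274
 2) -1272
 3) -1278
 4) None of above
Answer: 3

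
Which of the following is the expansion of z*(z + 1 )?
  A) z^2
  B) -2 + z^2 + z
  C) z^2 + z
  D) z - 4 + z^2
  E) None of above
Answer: C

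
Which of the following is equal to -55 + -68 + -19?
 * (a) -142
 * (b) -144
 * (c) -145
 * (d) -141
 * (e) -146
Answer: a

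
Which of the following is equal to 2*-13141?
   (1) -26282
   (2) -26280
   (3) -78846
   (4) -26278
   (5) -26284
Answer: 1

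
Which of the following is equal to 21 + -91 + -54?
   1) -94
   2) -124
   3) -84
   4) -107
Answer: 2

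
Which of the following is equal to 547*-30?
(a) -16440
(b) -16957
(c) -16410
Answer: c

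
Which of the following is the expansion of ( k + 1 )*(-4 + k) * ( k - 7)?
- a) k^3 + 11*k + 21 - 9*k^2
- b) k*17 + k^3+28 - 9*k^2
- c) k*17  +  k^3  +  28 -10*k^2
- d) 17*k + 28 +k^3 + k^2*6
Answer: c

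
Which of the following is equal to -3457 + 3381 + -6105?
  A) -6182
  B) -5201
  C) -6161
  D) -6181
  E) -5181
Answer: D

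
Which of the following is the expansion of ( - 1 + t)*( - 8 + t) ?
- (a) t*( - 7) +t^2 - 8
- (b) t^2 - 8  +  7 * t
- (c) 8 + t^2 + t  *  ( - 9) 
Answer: c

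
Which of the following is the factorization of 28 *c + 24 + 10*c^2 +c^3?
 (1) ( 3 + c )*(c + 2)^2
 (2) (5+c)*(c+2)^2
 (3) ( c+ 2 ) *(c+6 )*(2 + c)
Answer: 3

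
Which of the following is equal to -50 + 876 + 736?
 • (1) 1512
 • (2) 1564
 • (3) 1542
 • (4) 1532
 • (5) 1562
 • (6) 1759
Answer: 5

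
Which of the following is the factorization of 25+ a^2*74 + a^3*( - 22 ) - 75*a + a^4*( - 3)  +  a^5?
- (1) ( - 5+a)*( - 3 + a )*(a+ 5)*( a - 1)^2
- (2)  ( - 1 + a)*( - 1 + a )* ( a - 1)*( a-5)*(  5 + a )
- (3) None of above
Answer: 2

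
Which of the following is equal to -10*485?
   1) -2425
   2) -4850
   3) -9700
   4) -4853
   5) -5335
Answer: 2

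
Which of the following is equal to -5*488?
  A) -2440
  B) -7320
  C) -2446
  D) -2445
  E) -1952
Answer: A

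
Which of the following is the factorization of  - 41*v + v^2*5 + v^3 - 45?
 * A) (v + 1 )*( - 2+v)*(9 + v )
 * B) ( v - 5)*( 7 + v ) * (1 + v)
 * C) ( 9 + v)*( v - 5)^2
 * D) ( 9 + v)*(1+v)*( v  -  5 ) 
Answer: D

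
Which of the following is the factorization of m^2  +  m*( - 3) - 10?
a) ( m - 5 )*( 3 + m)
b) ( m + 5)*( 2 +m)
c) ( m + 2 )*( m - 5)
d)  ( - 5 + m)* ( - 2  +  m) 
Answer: c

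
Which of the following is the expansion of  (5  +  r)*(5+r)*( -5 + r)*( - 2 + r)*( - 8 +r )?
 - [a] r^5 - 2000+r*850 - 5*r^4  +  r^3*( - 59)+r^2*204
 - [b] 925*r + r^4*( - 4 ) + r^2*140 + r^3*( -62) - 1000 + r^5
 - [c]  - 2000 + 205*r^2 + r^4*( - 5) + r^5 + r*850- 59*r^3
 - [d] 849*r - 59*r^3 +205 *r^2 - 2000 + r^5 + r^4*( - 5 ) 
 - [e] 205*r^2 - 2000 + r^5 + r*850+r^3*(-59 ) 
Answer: c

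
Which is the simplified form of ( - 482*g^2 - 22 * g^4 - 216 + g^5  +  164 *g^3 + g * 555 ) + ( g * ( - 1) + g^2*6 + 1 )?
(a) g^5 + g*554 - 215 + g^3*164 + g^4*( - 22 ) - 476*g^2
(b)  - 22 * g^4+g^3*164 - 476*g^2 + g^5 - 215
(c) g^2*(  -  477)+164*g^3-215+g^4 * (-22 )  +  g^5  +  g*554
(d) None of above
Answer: a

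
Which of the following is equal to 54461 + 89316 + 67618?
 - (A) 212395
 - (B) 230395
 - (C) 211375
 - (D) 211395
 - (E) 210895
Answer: D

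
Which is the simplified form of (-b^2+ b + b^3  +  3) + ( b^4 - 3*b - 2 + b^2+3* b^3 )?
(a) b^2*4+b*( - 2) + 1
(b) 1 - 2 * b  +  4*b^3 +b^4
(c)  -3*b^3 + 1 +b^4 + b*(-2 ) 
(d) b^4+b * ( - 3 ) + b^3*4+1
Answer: b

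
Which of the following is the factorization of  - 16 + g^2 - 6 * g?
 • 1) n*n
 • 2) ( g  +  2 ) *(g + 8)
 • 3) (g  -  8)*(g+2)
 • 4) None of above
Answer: 3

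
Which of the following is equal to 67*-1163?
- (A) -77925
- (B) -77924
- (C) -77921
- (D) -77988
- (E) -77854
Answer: C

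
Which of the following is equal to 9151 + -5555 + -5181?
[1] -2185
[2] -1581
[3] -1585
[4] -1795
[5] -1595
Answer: 3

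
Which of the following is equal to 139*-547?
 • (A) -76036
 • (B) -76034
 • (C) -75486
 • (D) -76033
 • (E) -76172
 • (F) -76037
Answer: D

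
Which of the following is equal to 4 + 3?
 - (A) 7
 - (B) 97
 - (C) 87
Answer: A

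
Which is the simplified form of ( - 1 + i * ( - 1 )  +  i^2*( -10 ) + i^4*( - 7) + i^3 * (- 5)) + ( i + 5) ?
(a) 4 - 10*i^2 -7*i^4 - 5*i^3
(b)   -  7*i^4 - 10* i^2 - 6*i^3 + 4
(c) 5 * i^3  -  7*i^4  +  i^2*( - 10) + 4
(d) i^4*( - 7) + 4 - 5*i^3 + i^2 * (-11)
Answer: a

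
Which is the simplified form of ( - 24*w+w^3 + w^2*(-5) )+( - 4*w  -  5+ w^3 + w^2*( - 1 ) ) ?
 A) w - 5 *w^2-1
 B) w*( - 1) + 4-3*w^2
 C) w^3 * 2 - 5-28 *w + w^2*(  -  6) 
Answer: C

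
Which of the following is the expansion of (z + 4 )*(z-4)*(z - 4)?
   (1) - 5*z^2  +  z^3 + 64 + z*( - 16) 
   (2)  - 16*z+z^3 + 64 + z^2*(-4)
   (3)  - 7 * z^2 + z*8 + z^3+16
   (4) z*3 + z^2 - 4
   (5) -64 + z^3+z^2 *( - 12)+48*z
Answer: 2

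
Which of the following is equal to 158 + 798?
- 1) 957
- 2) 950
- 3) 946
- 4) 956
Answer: 4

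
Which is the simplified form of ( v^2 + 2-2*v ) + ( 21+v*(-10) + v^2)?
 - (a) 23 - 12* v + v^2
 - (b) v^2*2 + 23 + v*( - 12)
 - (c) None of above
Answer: b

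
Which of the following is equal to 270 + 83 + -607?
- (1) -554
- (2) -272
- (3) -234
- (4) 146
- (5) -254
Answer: 5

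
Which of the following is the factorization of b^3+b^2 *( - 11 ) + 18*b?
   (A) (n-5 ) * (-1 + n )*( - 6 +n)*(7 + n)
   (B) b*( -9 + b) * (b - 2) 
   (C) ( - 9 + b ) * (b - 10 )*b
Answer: B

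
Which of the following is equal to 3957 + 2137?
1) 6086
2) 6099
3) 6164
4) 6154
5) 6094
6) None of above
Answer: 5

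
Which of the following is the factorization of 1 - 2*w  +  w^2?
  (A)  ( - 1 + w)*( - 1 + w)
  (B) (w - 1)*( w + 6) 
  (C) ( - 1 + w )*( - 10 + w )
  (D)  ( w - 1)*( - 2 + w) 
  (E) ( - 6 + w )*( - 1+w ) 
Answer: A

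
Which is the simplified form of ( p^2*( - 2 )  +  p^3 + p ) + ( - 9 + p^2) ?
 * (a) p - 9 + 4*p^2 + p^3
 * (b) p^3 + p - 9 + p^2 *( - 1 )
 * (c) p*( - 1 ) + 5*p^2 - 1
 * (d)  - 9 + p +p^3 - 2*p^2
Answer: b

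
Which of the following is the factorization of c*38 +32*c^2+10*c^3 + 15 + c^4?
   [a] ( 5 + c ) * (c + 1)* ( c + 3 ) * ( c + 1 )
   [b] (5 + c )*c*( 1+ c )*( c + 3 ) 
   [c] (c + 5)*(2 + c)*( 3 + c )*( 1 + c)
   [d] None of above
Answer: a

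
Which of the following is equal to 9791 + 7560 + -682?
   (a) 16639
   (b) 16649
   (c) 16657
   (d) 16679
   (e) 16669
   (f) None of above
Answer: e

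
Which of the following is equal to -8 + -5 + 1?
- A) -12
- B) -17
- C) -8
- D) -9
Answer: A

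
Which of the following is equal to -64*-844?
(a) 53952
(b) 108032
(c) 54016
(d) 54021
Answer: c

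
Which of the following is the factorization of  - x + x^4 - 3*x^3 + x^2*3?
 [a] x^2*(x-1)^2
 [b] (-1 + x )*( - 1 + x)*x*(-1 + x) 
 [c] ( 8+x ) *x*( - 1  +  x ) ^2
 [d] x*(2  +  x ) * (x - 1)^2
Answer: b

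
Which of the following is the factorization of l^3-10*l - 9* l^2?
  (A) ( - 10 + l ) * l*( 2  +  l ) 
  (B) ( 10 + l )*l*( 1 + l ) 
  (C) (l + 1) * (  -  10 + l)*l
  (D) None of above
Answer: C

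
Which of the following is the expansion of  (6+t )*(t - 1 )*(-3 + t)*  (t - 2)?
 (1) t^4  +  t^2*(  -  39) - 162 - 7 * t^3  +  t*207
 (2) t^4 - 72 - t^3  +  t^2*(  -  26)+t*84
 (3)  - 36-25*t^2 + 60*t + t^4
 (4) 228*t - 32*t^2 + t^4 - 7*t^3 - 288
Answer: 3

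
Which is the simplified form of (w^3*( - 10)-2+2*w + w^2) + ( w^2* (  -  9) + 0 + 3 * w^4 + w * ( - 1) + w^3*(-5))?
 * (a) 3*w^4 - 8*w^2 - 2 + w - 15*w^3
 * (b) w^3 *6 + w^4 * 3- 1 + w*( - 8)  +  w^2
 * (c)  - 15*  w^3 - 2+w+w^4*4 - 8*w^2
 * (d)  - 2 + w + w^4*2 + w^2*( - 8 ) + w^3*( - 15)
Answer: a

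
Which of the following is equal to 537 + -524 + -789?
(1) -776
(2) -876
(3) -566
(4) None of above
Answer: 1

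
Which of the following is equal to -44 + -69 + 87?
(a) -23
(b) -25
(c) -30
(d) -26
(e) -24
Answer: d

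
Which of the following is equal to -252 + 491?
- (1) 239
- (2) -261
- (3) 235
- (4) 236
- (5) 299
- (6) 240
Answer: 1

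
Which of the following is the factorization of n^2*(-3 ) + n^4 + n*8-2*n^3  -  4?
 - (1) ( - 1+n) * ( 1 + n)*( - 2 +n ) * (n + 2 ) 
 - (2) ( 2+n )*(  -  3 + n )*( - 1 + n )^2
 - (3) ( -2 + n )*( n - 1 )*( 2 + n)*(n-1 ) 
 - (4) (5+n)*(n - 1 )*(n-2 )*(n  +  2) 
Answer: 3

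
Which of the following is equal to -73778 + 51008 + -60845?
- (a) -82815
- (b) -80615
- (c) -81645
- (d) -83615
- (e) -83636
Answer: d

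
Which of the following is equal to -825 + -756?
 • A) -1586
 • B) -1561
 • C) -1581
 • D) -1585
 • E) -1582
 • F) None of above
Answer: C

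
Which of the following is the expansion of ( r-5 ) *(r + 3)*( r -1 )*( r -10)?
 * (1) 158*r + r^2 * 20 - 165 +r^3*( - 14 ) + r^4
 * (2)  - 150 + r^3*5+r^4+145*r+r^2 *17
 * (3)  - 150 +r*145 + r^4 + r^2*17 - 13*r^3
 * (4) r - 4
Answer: 3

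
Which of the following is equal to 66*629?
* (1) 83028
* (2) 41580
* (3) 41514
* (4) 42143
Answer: 3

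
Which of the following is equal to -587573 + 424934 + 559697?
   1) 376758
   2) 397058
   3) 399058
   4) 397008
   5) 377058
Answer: 2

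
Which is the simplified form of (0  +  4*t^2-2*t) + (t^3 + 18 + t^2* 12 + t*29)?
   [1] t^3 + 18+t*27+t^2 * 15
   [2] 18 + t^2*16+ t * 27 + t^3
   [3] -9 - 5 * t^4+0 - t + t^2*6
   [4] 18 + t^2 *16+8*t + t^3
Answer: 2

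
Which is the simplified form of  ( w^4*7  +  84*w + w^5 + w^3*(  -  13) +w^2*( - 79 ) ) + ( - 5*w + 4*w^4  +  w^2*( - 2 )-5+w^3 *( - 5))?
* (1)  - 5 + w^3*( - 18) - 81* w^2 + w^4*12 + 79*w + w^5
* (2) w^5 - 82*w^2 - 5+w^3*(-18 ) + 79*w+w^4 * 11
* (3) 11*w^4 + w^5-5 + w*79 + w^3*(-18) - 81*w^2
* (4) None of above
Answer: 3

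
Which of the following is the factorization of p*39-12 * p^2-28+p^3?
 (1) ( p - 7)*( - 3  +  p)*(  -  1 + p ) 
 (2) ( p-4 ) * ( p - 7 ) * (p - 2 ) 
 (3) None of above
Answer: 3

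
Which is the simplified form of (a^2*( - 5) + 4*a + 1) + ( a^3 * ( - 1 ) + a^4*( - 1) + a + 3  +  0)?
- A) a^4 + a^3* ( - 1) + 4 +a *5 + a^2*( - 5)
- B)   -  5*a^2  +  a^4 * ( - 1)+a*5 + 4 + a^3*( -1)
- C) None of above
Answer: B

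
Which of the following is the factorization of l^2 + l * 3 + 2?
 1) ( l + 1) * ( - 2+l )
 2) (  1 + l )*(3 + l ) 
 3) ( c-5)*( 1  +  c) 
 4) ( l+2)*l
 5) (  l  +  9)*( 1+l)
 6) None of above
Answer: 6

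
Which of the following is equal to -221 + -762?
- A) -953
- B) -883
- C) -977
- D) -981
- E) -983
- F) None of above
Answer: E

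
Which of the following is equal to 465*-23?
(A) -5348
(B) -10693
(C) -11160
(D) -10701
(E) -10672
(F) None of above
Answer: F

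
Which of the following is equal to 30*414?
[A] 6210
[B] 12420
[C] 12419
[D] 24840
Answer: B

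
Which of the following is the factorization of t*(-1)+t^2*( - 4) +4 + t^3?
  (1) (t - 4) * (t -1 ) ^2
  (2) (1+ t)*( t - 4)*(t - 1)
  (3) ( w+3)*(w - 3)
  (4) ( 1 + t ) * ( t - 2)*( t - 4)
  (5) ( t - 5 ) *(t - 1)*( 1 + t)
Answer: 2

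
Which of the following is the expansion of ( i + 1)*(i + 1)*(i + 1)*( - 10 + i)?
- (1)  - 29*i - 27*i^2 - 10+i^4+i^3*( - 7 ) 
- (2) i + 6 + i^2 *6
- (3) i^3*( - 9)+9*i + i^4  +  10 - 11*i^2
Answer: 1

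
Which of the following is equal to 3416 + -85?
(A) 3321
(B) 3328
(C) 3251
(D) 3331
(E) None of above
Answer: D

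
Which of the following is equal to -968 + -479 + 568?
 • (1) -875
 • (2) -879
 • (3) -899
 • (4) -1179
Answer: 2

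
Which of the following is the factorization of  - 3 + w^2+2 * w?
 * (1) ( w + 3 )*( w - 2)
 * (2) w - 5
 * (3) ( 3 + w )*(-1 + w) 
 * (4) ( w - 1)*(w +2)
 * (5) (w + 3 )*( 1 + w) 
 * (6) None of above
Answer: 3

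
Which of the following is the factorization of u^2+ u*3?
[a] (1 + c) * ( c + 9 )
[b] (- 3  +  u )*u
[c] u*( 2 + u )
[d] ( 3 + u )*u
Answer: d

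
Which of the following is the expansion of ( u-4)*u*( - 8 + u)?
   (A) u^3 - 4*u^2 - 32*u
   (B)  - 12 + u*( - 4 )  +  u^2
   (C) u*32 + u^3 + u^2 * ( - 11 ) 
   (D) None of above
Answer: D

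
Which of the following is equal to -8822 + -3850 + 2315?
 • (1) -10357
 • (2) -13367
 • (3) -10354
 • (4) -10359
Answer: 1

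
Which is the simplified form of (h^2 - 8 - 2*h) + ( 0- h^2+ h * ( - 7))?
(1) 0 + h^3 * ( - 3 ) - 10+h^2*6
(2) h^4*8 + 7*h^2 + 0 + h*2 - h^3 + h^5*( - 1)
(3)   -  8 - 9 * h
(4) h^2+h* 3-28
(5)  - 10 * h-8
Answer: 3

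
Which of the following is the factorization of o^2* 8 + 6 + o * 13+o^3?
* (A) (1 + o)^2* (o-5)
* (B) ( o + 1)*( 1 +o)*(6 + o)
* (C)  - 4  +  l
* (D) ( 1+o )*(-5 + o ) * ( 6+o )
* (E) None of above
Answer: B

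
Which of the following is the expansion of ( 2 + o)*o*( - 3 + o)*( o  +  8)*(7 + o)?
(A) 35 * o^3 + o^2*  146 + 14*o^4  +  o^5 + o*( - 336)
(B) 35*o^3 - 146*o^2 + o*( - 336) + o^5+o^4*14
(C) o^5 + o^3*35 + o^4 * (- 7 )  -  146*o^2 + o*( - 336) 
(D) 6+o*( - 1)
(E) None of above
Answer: B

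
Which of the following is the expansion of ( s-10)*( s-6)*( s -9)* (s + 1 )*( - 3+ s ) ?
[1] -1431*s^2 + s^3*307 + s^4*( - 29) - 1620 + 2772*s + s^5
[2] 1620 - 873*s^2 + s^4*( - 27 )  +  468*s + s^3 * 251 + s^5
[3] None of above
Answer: 2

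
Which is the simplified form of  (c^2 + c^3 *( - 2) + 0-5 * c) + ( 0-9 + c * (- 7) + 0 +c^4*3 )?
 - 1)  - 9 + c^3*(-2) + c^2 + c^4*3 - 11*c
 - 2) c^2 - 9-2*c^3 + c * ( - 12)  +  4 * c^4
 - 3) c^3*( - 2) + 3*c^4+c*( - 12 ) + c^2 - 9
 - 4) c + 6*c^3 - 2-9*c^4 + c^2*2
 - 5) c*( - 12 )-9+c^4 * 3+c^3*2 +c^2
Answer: 3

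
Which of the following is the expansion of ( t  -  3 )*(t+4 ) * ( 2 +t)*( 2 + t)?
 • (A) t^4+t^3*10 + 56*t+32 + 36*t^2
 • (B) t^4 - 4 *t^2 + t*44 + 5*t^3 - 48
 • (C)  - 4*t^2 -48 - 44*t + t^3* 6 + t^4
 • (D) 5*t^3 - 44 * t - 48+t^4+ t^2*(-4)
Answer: D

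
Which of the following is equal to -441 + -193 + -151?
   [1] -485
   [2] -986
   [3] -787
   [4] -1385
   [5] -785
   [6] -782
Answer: 5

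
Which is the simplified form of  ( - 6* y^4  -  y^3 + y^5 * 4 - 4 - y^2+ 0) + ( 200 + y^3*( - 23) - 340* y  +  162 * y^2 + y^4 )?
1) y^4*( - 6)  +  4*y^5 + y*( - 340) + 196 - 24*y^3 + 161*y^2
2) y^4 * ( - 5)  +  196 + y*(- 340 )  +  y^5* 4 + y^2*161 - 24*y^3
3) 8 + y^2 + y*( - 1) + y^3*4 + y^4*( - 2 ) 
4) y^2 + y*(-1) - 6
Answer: 2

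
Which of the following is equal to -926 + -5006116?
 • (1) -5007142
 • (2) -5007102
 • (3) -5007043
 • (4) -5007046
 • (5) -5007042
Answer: 5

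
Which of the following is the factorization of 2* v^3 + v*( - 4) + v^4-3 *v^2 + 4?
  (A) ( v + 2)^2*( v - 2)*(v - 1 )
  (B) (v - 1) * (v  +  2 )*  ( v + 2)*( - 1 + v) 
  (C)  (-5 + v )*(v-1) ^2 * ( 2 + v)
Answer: B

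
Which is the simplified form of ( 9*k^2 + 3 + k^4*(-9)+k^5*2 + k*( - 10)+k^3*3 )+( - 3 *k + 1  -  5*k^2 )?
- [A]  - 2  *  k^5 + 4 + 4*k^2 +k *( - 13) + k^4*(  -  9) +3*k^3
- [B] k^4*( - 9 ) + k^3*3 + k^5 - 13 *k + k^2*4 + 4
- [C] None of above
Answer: C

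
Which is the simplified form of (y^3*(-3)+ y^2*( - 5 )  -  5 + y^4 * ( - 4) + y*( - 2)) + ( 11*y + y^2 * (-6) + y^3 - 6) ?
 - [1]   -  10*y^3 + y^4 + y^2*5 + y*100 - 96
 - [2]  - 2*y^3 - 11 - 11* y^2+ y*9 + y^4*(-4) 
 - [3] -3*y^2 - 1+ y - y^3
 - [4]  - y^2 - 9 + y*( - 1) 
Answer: 2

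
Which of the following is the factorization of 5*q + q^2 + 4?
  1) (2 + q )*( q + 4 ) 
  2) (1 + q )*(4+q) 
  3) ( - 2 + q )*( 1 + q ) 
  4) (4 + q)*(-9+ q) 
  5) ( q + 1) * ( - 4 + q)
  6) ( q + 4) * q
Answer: 2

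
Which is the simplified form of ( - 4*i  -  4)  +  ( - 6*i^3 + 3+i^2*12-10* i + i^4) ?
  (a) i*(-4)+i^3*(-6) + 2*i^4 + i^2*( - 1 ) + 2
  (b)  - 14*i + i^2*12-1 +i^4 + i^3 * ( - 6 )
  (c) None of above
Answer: b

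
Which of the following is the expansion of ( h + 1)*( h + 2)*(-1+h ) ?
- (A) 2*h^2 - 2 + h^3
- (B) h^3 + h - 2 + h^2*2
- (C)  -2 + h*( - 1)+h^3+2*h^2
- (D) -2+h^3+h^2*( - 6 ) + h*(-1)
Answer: C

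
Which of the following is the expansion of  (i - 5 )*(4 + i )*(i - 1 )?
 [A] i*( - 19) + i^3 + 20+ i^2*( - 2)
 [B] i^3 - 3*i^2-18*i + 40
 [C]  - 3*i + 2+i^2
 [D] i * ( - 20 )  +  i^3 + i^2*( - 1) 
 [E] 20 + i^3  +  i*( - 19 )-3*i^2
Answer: A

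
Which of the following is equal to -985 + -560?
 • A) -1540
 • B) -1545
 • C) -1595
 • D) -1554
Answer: B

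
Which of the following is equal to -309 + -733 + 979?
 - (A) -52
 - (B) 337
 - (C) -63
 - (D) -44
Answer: C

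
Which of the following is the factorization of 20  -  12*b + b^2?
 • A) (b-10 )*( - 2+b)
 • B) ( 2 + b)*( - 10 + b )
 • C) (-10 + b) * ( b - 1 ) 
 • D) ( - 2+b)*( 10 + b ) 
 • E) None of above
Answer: A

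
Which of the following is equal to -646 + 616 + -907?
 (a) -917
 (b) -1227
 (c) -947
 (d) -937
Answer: d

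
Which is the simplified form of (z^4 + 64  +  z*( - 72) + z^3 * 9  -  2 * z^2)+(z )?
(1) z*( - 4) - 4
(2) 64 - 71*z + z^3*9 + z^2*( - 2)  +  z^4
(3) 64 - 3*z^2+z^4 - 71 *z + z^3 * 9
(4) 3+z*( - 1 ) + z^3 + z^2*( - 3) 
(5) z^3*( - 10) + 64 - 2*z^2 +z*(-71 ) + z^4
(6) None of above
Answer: 2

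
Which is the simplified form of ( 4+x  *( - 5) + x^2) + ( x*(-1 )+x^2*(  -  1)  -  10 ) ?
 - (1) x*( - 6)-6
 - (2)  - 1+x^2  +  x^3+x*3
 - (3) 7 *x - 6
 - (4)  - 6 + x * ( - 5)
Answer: 1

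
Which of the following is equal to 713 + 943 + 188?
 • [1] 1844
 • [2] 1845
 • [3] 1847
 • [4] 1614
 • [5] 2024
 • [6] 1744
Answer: 1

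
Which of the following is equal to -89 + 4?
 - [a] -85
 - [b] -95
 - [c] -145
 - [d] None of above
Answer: a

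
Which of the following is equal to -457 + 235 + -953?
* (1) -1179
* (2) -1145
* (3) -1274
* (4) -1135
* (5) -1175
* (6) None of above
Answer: 5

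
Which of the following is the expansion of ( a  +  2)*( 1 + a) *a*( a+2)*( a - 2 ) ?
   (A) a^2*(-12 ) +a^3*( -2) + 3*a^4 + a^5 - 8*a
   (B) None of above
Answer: A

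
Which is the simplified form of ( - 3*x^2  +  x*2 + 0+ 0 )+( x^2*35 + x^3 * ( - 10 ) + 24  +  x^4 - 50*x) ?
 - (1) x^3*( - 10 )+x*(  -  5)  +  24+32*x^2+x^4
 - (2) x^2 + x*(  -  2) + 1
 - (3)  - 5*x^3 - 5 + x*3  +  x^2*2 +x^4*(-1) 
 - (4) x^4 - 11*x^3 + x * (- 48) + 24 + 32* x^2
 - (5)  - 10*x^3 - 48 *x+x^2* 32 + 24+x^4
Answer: 5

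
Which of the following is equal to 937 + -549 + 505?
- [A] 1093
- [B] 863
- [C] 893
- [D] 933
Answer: C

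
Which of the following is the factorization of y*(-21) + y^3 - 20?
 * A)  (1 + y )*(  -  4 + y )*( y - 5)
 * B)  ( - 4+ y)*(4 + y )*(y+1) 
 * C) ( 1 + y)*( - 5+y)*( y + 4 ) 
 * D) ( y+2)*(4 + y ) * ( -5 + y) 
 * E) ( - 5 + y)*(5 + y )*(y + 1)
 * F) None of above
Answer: C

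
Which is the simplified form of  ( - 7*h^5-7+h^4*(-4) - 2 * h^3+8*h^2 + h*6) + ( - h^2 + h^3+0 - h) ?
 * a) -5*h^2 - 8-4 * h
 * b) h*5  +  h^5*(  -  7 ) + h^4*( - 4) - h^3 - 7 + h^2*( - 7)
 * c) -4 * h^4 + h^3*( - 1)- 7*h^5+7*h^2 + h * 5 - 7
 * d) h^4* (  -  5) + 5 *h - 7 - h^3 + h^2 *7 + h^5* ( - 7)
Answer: c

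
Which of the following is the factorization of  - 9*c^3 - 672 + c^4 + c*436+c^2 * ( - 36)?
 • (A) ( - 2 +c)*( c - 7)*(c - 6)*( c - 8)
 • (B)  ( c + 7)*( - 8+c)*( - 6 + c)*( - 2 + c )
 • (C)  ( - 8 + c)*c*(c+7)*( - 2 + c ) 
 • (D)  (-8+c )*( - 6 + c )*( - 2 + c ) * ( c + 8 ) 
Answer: B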